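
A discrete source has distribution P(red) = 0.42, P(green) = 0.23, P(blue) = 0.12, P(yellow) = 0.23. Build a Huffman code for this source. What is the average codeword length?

1.93 bits/symbol

Repeatedly combine the two least-probable nodes; the expected code length is the sum of the merged weights.
merge 3/25 + 23/100 → 7/20
merge 23/100 + 7/20 → 29/50
merge 21/50 + 29/50 → 1
L = 7/20 + 29/50 + 1 = 193/100 = 1.93 bits/symbol.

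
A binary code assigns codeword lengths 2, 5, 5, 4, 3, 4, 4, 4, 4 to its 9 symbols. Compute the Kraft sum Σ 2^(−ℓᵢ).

With common denominator 2^5 = 32: Σ 2^(−ℓᵢ) = 8/32 + 1/32 + 1/32 + 2/32 + 4/32 + 2/32 + 2/32 + 2/32 + 2/32 = 24/32 = 0.75.

0.75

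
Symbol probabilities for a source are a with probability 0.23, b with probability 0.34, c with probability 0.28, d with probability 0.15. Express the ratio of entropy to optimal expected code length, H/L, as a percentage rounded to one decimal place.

97.1%

Entropy H = −Σ p log₂ p ≈ 1.9416 bits.
Huffman merges: 3/20+23/100→19/50; 7/25+17/50→31/50; 19/50+31/50→1. L = 2 ≈ 2.0000.
Efficiency = H/L = 1.9416/2.0000 = 97.1%.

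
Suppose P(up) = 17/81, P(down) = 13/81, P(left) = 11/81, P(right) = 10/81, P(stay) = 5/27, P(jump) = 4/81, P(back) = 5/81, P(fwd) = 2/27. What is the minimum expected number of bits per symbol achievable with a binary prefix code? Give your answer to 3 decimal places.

2.901 bits/symbol

Repeatedly combine the two least-probable nodes; the expected code length is the sum of the merged weights.
merge 4/81 + 5/81 → 1/9
merge 2/27 + 1/9 → 5/27
merge 10/81 + 11/81 → 7/27
merge 13/81 + 5/27 → 28/81
merge 5/27 + 17/81 → 32/81
merge 7/27 + 28/81 → 49/81
merge 32/81 + 49/81 → 1
L = 1/9 + 5/27 + 7/27 + 28/81 + 32/81 + 49/81 + 1 = 235/81 ≈ 2.901 bits/symbol.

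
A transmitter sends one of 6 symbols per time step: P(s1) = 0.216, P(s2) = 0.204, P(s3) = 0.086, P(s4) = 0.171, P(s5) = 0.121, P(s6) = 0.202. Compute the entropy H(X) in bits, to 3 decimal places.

2.520 bits

H = −Σ pᵢ log₂ pᵢ.
−0.216·log₂(0.216) = 0.4776
−0.204·log₂(0.204) = 0.4678
−0.086·log₂(0.086) = 0.3044
−0.171·log₂(0.171) = 0.4357
−0.121·log₂(0.121) = 0.3687
−0.202·log₂(0.202) = 0.4661
Sum ≈ 2.5203 → 2.520 bits.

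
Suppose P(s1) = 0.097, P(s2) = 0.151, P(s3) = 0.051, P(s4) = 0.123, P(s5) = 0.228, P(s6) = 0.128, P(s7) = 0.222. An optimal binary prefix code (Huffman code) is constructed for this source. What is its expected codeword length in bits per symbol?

2.698 bits/symbol

Repeatedly combine the two least-probable nodes; the expected code length is the sum of the merged weights.
merge 51/1000 + 97/1000 → 37/250
merge 123/1000 + 16/125 → 251/1000
merge 37/250 + 151/1000 → 299/1000
merge 111/500 + 57/250 → 9/20
merge 251/1000 + 299/1000 → 11/20
merge 9/20 + 11/20 → 1
L = 37/250 + 251/1000 + 299/1000 + 9/20 + 11/20 + 1 = 1349/500 = 2.698 bits/symbol.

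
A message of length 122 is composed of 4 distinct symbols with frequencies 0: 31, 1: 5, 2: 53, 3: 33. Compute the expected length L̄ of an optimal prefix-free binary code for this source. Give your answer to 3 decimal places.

Probabilities are the counts divided by 122.
Repeatedly combine the two least-probable nodes; the expected code length is the sum of the merged weights.
merge 5/122 + 31/122 → 18/61
merge 33/122 + 18/61 → 69/122
merge 53/122 + 69/122 → 1
L = 18/61 + 69/122 + 1 = 227/122 ≈ 1.861 bits/symbol.

1.861 bits/symbol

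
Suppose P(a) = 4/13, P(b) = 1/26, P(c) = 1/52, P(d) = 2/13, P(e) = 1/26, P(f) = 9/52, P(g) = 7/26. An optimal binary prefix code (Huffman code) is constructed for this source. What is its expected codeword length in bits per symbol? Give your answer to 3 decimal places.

Repeatedly combine the two least-probable nodes; the expected code length is the sum of the merged weights.
merge 1/52 + 1/26 → 3/52
merge 1/26 + 3/52 → 5/52
merge 5/52 + 2/13 → 1/4
merge 9/52 + 1/4 → 11/26
merge 7/26 + 4/13 → 15/26
merge 11/26 + 15/26 → 1
L = 3/52 + 5/52 + 1/4 + 11/26 + 15/26 + 1 = 125/52 ≈ 2.404 bits/symbol.

2.404 bits/symbol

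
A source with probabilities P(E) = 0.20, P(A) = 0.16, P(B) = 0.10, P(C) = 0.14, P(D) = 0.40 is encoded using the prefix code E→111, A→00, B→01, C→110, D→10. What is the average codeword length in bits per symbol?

2.34 bits/symbol

L̄ = Σ pᵢ·ℓᵢ = 0.20·3 + 0.16·2 + 0.10·2 + 0.14·3 + 0.40·2 = 2.34 bits/symbol.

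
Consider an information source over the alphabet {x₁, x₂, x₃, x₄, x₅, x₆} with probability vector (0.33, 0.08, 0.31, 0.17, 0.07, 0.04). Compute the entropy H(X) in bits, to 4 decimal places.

2.2320 bits

H = −Σ pᵢ log₂ pᵢ.
−0.33·log₂(0.33) = 0.5278
−0.08·log₂(0.08) = 0.2915
−0.31·log₂(0.31) = 0.5238
−0.17·log₂(0.17) = 0.4346
−0.07·log₂(0.07) = 0.2686
−0.04·log₂(0.04) = 0.1858
Sum ≈ 2.2320 → 2.2320 bits.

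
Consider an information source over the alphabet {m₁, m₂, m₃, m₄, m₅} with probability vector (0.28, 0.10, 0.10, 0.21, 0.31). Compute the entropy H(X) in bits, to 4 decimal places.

H = −Σ pᵢ log₂ pᵢ.
−0.28·log₂(0.28) = 0.5142
−0.10·log₂(0.10) = 0.3322
−0.10·log₂(0.10) = 0.3322
−0.21·log₂(0.21) = 0.4728
−0.31·log₂(0.31) = 0.5238
Sum ≈ 2.1752 → 2.1752 bits.

2.1752 bits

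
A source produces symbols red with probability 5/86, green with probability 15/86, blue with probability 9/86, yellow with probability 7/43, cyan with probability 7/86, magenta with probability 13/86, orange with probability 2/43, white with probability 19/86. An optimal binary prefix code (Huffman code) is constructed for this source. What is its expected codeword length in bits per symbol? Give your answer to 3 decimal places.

Repeatedly combine the two least-probable nodes; the expected code length is the sum of the merged weights.
merge 2/43 + 5/86 → 9/86
merge 7/86 + 9/86 → 8/43
merge 9/86 + 13/86 → 11/43
merge 7/43 + 15/86 → 29/86
merge 8/43 + 19/86 → 35/86
merge 11/43 + 29/86 → 51/86
merge 35/86 + 51/86 → 1
L = 9/86 + 8/43 + 11/43 + 29/86 + 35/86 + 51/86 + 1 = 124/43 ≈ 2.884 bits/symbol.

2.884 bits/symbol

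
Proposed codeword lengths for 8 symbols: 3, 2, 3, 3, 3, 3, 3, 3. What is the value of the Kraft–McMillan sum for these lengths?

With common denominator 2^3 = 8: Σ 2^(−ℓᵢ) = 1/8 + 2/8 + 1/8 + 1/8 + 1/8 + 1/8 + 1/8 + 1/8 = 9/8 = 1.125.

1.125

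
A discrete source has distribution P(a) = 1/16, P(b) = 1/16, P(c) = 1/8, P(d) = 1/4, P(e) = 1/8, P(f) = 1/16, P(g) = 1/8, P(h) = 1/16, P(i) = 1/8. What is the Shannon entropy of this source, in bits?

Each probability is a power of 1/2, so log₂(1/p) is an integer.
H = Σ p·log₂(1/p) = 1/16·4 + 1/16·4 + 1/8·3 + 1/4·2 + 1/8·3 + 1/16·4 + 1/8·3 + 1/16·4 + 1/8·3 = 3 bits.

3 bits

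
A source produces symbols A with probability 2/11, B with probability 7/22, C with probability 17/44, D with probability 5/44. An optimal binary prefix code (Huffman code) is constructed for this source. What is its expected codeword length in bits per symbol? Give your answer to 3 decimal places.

Repeatedly combine the two least-probable nodes; the expected code length is the sum of the merged weights.
merge 5/44 + 2/11 → 13/44
merge 13/44 + 7/22 → 27/44
merge 17/44 + 27/44 → 1
L = 13/44 + 27/44 + 1 = 21/11 ≈ 1.909 bits/symbol.

1.909 bits/symbol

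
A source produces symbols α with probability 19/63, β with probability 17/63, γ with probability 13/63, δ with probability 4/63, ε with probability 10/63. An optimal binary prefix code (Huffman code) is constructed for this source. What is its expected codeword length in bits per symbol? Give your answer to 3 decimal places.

Repeatedly combine the two least-probable nodes; the expected code length is the sum of the merged weights.
merge 4/63 + 10/63 → 2/9
merge 13/63 + 2/9 → 3/7
merge 17/63 + 19/63 → 4/7
merge 3/7 + 4/7 → 1
L = 2/9 + 3/7 + 4/7 + 1 = 20/9 ≈ 2.222 bits/symbol.

2.222 bits/symbol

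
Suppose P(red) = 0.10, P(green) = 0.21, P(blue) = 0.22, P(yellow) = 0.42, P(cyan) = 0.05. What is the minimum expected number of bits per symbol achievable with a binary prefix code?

Repeatedly combine the two least-probable nodes; the expected code length is the sum of the merged weights.
merge 1/20 + 1/10 → 3/20
merge 3/20 + 21/100 → 9/25
merge 11/50 + 9/25 → 29/50
merge 21/50 + 29/50 → 1
L = 3/20 + 9/25 + 29/50 + 1 = 209/100 = 2.09 bits/symbol.

2.09 bits/symbol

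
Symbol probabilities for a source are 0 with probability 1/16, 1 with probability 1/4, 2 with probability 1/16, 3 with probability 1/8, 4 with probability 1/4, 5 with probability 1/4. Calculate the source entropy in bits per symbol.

Each probability is a power of 1/2, so log₂(1/p) is an integer.
H = Σ p·log₂(1/p) = 1/16·4 + 1/4·2 + 1/16·4 + 1/8·3 + 1/4·2 + 1/4·2 = 2.375 bits.

2.375 bits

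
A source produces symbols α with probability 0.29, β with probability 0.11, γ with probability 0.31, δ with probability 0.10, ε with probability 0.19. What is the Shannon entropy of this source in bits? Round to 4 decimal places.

H = −Σ pᵢ log₂ pᵢ.
−0.29·log₂(0.29) = 0.5179
−0.11·log₂(0.11) = 0.3503
−0.31·log₂(0.31) = 0.5238
−0.10·log₂(0.10) = 0.3322
−0.19·log₂(0.19) = 0.4552
Sum ≈ 2.1794 → 2.1794 bits.

2.1794 bits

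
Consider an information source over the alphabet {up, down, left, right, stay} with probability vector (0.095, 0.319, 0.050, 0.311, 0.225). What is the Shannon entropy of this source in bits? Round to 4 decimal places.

H = −Σ pᵢ log₂ pᵢ.
−0.095·log₂(0.095) = 0.3226
−0.319·log₂(0.319) = 0.5258
−0.050·log₂(0.050) = 0.2161
−0.311·log₂(0.311) = 0.5240
−0.225·log₂(0.225) = 0.4842
Sum ≈ 2.0728 → 2.0728 bits.

2.0728 bits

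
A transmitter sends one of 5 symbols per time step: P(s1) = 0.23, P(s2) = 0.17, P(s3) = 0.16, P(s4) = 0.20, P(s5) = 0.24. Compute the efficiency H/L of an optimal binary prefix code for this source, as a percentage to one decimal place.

Entropy H = −Σ p log₂ p ≈ 2.3038 bits.
Huffman merges: 4/25+17/100→33/100; 1/5+23/100→43/100; 6/25+33/100→57/100; 43/100+57/100→1. L = 233/100 ≈ 2.3300.
Efficiency = H/L = 2.3038/2.3300 = 98.9%.

98.9%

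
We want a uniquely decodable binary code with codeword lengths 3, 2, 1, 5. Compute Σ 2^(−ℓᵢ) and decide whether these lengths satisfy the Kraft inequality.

With common denominator 2^5 = 32: Σ 2^(−ℓᵢ) = 4/32 + 8/32 + 16/32 + 1/32 = 29/32 = 0.90625.
Kraft's inequality requires Σ ≤ 1; here Σ = 0.90625 ≤ 1, so such a prefix code exists.

0.90625; yes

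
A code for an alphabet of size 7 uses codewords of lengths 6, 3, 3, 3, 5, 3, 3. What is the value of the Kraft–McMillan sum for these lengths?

0.671875

With common denominator 2^6 = 64: Σ 2^(−ℓᵢ) = 1/64 + 8/64 + 8/64 + 8/64 + 2/64 + 8/64 + 8/64 = 43/64 = 0.671875.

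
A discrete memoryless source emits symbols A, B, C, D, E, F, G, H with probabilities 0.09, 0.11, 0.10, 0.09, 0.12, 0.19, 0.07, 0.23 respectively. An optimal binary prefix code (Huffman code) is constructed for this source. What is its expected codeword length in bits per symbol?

2.93 bits/symbol

Repeatedly combine the two least-probable nodes; the expected code length is the sum of the merged weights.
merge 7/100 + 9/100 → 4/25
merge 9/100 + 1/10 → 19/100
merge 11/100 + 3/25 → 23/100
merge 4/25 + 19/100 → 7/20
merge 19/100 + 23/100 → 21/50
merge 23/100 + 7/20 → 29/50
merge 21/50 + 29/50 → 1
L = 4/25 + 19/100 + 23/100 + 7/20 + 21/50 + 29/50 + 1 = 293/100 = 2.93 bits/symbol.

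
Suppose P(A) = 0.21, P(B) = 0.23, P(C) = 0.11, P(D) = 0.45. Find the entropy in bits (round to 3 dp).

1.829 bits

H = −Σ pᵢ log₂ pᵢ.
−0.21·log₂(0.21) = 0.4728
−0.23·log₂(0.23) = 0.4877
−0.11·log₂(0.11) = 0.3503
−0.45·log₂(0.45) = 0.5184
Sum ≈ 1.8292 → 1.829 bits.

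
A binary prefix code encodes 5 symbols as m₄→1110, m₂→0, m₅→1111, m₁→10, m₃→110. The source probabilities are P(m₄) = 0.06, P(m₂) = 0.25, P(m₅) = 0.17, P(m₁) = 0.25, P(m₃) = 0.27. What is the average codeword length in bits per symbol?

L̄ = Σ pᵢ·ℓᵢ = 0.06·4 + 0.25·1 + 0.17·4 + 0.25·2 + 0.27·3 = 2.48 bits/symbol.

2.48 bits/symbol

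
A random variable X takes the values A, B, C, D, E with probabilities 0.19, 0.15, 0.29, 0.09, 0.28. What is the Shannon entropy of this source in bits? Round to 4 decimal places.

2.2105 bits

H = −Σ pᵢ log₂ pᵢ.
−0.19·log₂(0.19) = 0.4552
−0.15·log₂(0.15) = 0.4105
−0.29·log₂(0.29) = 0.5179
−0.09·log₂(0.09) = 0.3127
−0.28·log₂(0.28) = 0.5142
Sum ≈ 2.2105 → 2.2105 bits.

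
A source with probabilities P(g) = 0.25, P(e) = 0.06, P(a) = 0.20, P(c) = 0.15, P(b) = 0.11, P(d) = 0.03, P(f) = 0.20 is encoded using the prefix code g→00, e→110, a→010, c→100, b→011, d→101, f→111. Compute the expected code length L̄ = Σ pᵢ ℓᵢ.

L̄ = Σ pᵢ·ℓᵢ = 0.25·2 + 0.06·3 + 0.20·3 + 0.15·3 + 0.11·3 + 0.03·3 + 0.20·3 = 2.75 bits/symbol.

2.75 bits/symbol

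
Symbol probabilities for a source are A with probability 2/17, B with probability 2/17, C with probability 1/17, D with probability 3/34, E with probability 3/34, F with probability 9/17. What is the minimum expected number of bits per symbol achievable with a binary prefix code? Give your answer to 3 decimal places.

Repeatedly combine the two least-probable nodes; the expected code length is the sum of the merged weights.
merge 1/17 + 3/34 → 5/34
merge 3/34 + 2/17 → 7/34
merge 2/17 + 5/34 → 9/34
merge 7/34 + 9/34 → 8/17
merge 8/17 + 9/17 → 1
L = 5/34 + 7/34 + 9/34 + 8/17 + 1 = 71/34 ≈ 2.088 bits/symbol.

2.088 bits/symbol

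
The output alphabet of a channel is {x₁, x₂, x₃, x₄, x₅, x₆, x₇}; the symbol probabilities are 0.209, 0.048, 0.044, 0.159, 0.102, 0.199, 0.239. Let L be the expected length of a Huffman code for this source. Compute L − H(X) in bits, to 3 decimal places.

Entropy H = −Σ p log₂ p ≈ 2.5953 bits.
Huffman merges: 11/250+6/125→23/250; 23/250+51/500→97/500; 159/1000+97/500→353/1000; 199/1000+209/1000→51/125; 239/1000+353/1000→74/125; 51/125+74/125→1. L = 2639/1000 ≈ 2.6390.
L − H = 2.6390 − 2.5953 = 0.044 bits.

0.044 bits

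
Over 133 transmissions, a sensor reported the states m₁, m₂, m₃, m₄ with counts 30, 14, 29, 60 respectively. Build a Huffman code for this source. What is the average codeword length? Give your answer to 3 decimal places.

Probabilities are the counts divided by 133.
Repeatedly combine the two least-probable nodes; the expected code length is the sum of the merged weights.
merge 2/19 + 29/133 → 43/133
merge 30/133 + 43/133 → 73/133
merge 60/133 + 73/133 → 1
L = 43/133 + 73/133 + 1 = 249/133 ≈ 1.872 bits/symbol.

1.872 bits/symbol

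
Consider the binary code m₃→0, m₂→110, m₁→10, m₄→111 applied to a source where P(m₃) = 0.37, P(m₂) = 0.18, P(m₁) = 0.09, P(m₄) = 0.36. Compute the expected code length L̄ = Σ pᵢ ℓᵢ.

2.17 bits/symbol

L̄ = Σ pᵢ·ℓᵢ = 0.37·1 + 0.18·3 + 0.09·2 + 0.36·3 = 2.17 bits/symbol.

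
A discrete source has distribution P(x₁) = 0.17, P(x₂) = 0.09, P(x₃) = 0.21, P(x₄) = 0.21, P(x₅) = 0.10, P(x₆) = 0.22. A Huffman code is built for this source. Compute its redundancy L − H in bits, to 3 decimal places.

0.044 bits

Entropy H = −Σ p log₂ p ≈ 2.5057 bits.
Huffman merges: 9/100+1/10→19/100; 17/100+19/100→9/25; 21/100+21/100→21/50; 11/50+9/25→29/50; 21/50+29/50→1. L = 51/20 ≈ 2.5500.
L − H = 2.5500 − 2.5057 = 0.044 bits.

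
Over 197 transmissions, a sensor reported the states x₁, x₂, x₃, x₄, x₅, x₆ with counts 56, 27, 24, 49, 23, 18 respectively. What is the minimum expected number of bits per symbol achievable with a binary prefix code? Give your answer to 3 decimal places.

2.467 bits/symbol

Probabilities are the counts divided by 197.
Repeatedly combine the two least-probable nodes; the expected code length is the sum of the merged weights.
merge 18/197 + 23/197 → 41/197
merge 24/197 + 27/197 → 51/197
merge 41/197 + 49/197 → 90/197
merge 51/197 + 56/197 → 107/197
merge 90/197 + 107/197 → 1
L = 41/197 + 51/197 + 90/197 + 107/197 + 1 = 486/197 ≈ 2.467 bits/symbol.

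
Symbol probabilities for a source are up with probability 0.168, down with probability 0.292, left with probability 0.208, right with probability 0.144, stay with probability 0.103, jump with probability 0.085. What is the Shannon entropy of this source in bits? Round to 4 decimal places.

H = −Σ pᵢ log₂ pᵢ.
−0.168·log₂(0.168) = 0.4323
−0.292·log₂(0.292) = 0.5186
−0.208·log₂(0.208) = 0.4712
−0.144·log₂(0.144) = 0.4026
−0.103·log₂(0.103) = 0.3378
−0.085·log₂(0.085) = 0.3023
Sum ≈ 2.4648 → 2.4648 bits.

2.4648 bits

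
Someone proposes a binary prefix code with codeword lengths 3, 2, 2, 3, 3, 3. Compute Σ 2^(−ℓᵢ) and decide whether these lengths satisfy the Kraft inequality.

1; yes

With common denominator 2^3 = 8: Σ 2^(−ℓᵢ) = 1/8 + 2/8 + 2/8 + 1/8 + 1/8 + 1/8 = 8/8 = 1.
Kraft's inequality requires Σ ≤ 1; here Σ = 1 ≤ 1, so such a prefix code exists.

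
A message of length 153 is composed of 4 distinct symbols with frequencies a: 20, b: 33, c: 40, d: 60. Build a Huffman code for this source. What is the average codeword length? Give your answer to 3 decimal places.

1.954 bits/symbol

Probabilities are the counts divided by 153.
Repeatedly combine the two least-probable nodes; the expected code length is the sum of the merged weights.
merge 20/153 + 11/51 → 53/153
merge 40/153 + 53/153 → 31/51
merge 20/51 + 31/51 → 1
L = 53/153 + 31/51 + 1 = 299/153 ≈ 1.954 bits/symbol.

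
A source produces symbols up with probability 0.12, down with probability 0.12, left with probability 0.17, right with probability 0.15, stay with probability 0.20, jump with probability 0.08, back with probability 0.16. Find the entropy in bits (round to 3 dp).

H = −Σ pᵢ log₂ pᵢ.
−0.12·log₂(0.12) = 0.3671
−0.12·log₂(0.12) = 0.3671
−0.17·log₂(0.17) = 0.4346
−0.15·log₂(0.15) = 0.4105
−0.20·log₂(0.20) = 0.4644
−0.08·log₂(0.08) = 0.2915
−0.16·log₂(0.16) = 0.4230
Sum ≈ 2.7582 → 2.758 bits.

2.758 bits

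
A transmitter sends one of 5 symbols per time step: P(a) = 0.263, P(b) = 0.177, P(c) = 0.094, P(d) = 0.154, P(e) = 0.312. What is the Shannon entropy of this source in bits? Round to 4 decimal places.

2.2095 bits

H = −Σ pᵢ log₂ pᵢ.
−0.263·log₂(0.263) = 0.5068
−0.177·log₂(0.177) = 0.4422
−0.094·log₂(0.094) = 0.3207
−0.154·log₂(0.154) = 0.4156
−0.312·log₂(0.312) = 0.5243
Sum ≈ 2.2095 → 2.2095 bits.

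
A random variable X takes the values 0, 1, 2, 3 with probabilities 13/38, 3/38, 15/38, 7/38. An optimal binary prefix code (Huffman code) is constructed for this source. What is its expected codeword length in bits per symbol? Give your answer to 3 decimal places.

Repeatedly combine the two least-probable nodes; the expected code length is the sum of the merged weights.
merge 3/38 + 7/38 → 5/19
merge 5/19 + 13/38 → 23/38
merge 15/38 + 23/38 → 1
L = 5/19 + 23/38 + 1 = 71/38 ≈ 1.868 bits/symbol.

1.868 bits/symbol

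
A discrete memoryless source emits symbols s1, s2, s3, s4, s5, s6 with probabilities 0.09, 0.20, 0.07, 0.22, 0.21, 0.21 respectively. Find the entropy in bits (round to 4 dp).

2.4718 bits

H = −Σ pᵢ log₂ pᵢ.
−0.09·log₂(0.09) = 0.3127
−0.20·log₂(0.20) = 0.4644
−0.07·log₂(0.07) = 0.2686
−0.22·log₂(0.22) = 0.4806
−0.21·log₂(0.21) = 0.4728
−0.21·log₂(0.21) = 0.4728
Sum ≈ 2.4718 → 2.4718 bits.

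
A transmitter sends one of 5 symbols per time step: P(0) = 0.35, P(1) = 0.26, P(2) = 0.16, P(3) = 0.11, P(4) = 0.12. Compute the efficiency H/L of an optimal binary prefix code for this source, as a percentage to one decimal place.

Entropy H = −Σ p log₂ p ≈ 2.1758 bits.
Huffman merges: 11/100+3/25→23/100; 4/25+23/100→39/100; 13/50+7/20→61/100; 39/100+61/100→1. L = 223/100 ≈ 2.2300.
Efficiency = H/L = 2.1758/2.2300 = 97.6%.

97.6%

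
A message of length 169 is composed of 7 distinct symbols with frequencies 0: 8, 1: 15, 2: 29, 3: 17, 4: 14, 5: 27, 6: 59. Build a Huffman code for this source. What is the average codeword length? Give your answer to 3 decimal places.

Probabilities are the counts divided by 169.
Repeatedly combine the two least-probable nodes; the expected code length is the sum of the merged weights.
merge 8/169 + 14/169 → 22/169
merge 15/169 + 17/169 → 32/169
merge 22/169 + 27/169 → 49/169
merge 29/169 + 32/169 → 61/169
merge 49/169 + 59/169 → 108/169
merge 61/169 + 108/169 → 1
L = 22/169 + 32/169 + 49/169 + 61/169 + 108/169 + 1 = 441/169 ≈ 2.609 bits/symbol.

2.609 bits/symbol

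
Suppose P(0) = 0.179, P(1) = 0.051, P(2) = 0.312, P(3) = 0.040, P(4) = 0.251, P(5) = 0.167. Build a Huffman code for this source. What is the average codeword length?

2.349 bits/symbol

Repeatedly combine the two least-probable nodes; the expected code length is the sum of the merged weights.
merge 1/25 + 51/1000 → 91/1000
merge 91/1000 + 167/1000 → 129/500
merge 179/1000 + 251/1000 → 43/100
merge 129/500 + 39/125 → 57/100
merge 43/100 + 57/100 → 1
L = 91/1000 + 129/500 + 43/100 + 57/100 + 1 = 2349/1000 = 2.349 bits/symbol.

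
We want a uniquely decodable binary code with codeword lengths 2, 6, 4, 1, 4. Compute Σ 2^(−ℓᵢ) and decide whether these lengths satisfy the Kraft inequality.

0.890625; yes

With common denominator 2^6 = 64: Σ 2^(−ℓᵢ) = 16/64 + 1/64 + 4/64 + 32/64 + 4/64 = 57/64 = 0.890625.
Kraft's inequality requires Σ ≤ 1; here Σ = 0.890625 ≤ 1, so such a prefix code exists.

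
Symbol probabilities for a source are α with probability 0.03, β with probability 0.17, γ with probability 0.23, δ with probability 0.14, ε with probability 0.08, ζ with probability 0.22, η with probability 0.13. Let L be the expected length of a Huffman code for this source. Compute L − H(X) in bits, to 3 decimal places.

0.034 bits

Entropy H = −Σ p log₂ p ≈ 2.6259 bits.
Huffman merges: 3/100+2/25→11/100; 11/100+13/100→6/25; 7/50+17/100→31/100; 11/50+23/100→9/20; 6/25+31/100→11/20; 9/20+11/20→1. L = 133/50 ≈ 2.6600.
L − H = 2.6600 − 2.6259 = 0.034 bits.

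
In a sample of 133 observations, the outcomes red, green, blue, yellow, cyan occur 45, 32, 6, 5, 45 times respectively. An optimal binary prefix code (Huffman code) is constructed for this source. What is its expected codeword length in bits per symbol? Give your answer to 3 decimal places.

Probabilities are the counts divided by 133.
Repeatedly combine the two least-probable nodes; the expected code length is the sum of the merged weights.
merge 5/133 + 6/133 → 11/133
merge 11/133 + 32/133 → 43/133
merge 43/133 + 45/133 → 88/133
merge 45/133 + 88/133 → 1
L = 11/133 + 43/133 + 88/133 + 1 = 275/133 ≈ 2.068 bits/symbol.

2.068 bits/symbol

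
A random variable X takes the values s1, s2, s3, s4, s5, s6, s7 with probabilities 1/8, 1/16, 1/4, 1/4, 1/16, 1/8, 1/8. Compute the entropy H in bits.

Each probability is a power of 1/2, so log₂(1/p) is an integer.
H = Σ p·log₂(1/p) = 1/8·3 + 1/16·4 + 1/4·2 + 1/4·2 + 1/16·4 + 1/8·3 + 1/8·3 = 2.625 bits.

2.625 bits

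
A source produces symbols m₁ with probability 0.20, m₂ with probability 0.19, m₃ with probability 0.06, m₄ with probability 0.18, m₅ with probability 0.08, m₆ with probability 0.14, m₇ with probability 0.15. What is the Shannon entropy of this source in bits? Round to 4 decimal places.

H = −Σ pᵢ log₂ pᵢ.
−0.20·log₂(0.20) = 0.4644
−0.19·log₂(0.19) = 0.4552
−0.06·log₂(0.06) = 0.2435
−0.18·log₂(0.18) = 0.4453
−0.08·log₂(0.08) = 0.2915
−0.14·log₂(0.14) = 0.3971
−0.15·log₂(0.15) = 0.4105
Sum ≈ 2.7076 → 2.7076 bits.

2.7076 bits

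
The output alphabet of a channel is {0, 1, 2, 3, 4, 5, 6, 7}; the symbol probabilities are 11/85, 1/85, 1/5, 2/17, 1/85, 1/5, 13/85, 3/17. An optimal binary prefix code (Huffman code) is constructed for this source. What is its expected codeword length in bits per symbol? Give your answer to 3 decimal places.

2.765 bits/symbol

Repeatedly combine the two least-probable nodes; the expected code length is the sum of the merged weights.
merge 1/85 + 1/85 → 2/85
merge 2/85 + 2/17 → 12/85
merge 11/85 + 12/85 → 23/85
merge 13/85 + 3/17 → 28/85
merge 1/5 + 1/5 → 2/5
merge 23/85 + 28/85 → 3/5
merge 2/5 + 3/5 → 1
L = 2/85 + 12/85 + 23/85 + 28/85 + 2/5 + 3/5 + 1 = 47/17 ≈ 2.765 bits/symbol.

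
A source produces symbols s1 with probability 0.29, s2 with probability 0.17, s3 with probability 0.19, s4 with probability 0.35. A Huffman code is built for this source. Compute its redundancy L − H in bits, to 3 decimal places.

0.062 bits

Entropy H = −Σ p log₂ p ≈ 1.9378 bits.
Huffman merges: 17/100+19/100→9/25; 29/100+7/20→16/25; 9/25+16/25→1. L = 2 ≈ 2.0000.
L − H = 2.0000 − 1.9378 = 0.062 bits.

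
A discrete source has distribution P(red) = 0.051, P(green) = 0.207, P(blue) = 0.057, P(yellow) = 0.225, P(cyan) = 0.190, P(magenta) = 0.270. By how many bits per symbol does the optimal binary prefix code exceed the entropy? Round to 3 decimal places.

Entropy H = −Σ p log₂ p ≈ 2.3744 bits.
Huffman merges: 51/1000+57/1000→27/250; 27/250+19/100→149/500; 207/1000+9/40→54/125; 27/100+149/500→71/125; 54/125+71/125→1. L = 1203/500 ≈ 2.4060.
L − H = 2.4060 − 2.3744 = 0.032 bits.

0.032 bits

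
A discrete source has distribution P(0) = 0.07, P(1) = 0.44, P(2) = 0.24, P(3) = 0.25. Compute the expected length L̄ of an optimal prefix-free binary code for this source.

Repeatedly combine the two least-probable nodes; the expected code length is the sum of the merged weights.
merge 7/100 + 6/25 → 31/100
merge 1/4 + 31/100 → 14/25
merge 11/25 + 14/25 → 1
L = 31/100 + 14/25 + 1 = 187/100 = 1.87 bits/symbol.

1.87 bits/symbol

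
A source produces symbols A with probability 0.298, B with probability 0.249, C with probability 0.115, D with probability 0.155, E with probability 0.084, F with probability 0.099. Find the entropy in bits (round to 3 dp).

2.426 bits

H = −Σ pᵢ log₂ pᵢ.
−0.298·log₂(0.298) = 0.5205
−0.249·log₂(0.249) = 0.4994
−0.115·log₂(0.115) = 0.3588
−0.155·log₂(0.155) = 0.4169
−0.084·log₂(0.084) = 0.3002
−0.099·log₂(0.099) = 0.3303
Sum ≈ 2.4261 → 2.426 bits.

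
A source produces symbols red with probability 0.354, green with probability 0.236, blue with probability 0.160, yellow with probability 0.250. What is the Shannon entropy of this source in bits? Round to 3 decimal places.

1.945 bits

H = −Σ pᵢ log₂ pᵢ.
−0.354·log₂(0.354) = 0.5304
−0.236·log₂(0.236) = 0.4916
−0.160·log₂(0.160) = 0.4230
−0.250·log₂(0.250) = 0.5000
Sum ≈ 1.9450 → 1.945 bits.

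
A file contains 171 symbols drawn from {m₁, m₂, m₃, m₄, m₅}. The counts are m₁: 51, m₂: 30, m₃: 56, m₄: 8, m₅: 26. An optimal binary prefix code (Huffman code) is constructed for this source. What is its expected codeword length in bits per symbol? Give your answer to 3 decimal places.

2.199 bits/symbol

Probabilities are the counts divided by 171.
Repeatedly combine the two least-probable nodes; the expected code length is the sum of the merged weights.
merge 8/171 + 26/171 → 34/171
merge 10/57 + 34/171 → 64/171
merge 17/57 + 56/171 → 107/171
merge 64/171 + 107/171 → 1
L = 34/171 + 64/171 + 107/171 + 1 = 376/171 ≈ 2.199 bits/symbol.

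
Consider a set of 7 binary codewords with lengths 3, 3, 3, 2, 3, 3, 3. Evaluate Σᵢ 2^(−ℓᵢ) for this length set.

1

With common denominator 2^3 = 8: Σ 2^(−ℓᵢ) = 1/8 + 1/8 + 1/8 + 2/8 + 1/8 + 1/8 + 1/8 = 8/8 = 1.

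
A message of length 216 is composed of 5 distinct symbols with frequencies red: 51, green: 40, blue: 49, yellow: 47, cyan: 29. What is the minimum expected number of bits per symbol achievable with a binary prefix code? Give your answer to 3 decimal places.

2.319 bits/symbol

Probabilities are the counts divided by 216.
Repeatedly combine the two least-probable nodes; the expected code length is the sum of the merged weights.
merge 29/216 + 5/27 → 23/72
merge 47/216 + 49/216 → 4/9
merge 17/72 + 23/72 → 5/9
merge 4/9 + 5/9 → 1
L = 23/72 + 4/9 + 5/9 + 1 = 167/72 ≈ 2.319 bits/symbol.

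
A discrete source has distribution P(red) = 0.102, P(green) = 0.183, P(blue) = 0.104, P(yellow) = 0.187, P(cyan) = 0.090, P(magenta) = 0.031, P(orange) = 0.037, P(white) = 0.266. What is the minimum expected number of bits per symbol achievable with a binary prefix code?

Repeatedly combine the two least-probable nodes; the expected code length is the sum of the merged weights.
merge 31/1000 + 37/1000 → 17/250
merge 17/250 + 9/100 → 79/500
merge 51/500 + 13/125 → 103/500
merge 79/500 + 183/1000 → 341/1000
merge 187/1000 + 103/500 → 393/1000
merge 133/500 + 341/1000 → 607/1000
merge 393/1000 + 607/1000 → 1
L = 17/250 + 79/500 + 103/500 + 341/1000 + 393/1000 + 607/1000 + 1 = 2773/1000 = 2.773 bits/symbol.

2.773 bits/symbol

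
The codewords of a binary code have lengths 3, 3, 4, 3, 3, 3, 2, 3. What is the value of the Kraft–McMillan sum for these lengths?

1.0625

With common denominator 2^4 = 16: Σ 2^(−ℓᵢ) = 2/16 + 2/16 + 1/16 + 2/16 + 2/16 + 2/16 + 4/16 + 2/16 = 17/16 = 1.0625.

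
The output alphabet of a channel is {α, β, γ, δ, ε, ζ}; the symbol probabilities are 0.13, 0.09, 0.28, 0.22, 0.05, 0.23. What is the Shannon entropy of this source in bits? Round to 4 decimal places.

H = −Σ pᵢ log₂ pᵢ.
−0.13·log₂(0.13) = 0.3826
−0.09·log₂(0.09) = 0.3127
−0.28·log₂(0.28) = 0.5142
−0.22·log₂(0.22) = 0.4806
−0.05·log₂(0.05) = 0.2161
−0.23·log₂(0.23) = 0.4877
Sum ≈ 2.3939 → 2.3939 bits.

2.3939 bits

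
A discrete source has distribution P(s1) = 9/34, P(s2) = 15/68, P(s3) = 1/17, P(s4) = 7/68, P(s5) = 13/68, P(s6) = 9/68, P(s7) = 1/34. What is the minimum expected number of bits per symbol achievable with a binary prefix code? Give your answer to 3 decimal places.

2.603 bits/symbol

Repeatedly combine the two least-probable nodes; the expected code length is the sum of the merged weights.
merge 1/34 + 1/17 → 3/34
merge 3/34 + 7/68 → 13/68
merge 9/68 + 13/68 → 11/34
merge 13/68 + 15/68 → 7/17
merge 9/34 + 11/34 → 10/17
merge 7/17 + 10/17 → 1
L = 3/34 + 13/68 + 11/34 + 7/17 + 10/17 + 1 = 177/68 ≈ 2.603 bits/symbol.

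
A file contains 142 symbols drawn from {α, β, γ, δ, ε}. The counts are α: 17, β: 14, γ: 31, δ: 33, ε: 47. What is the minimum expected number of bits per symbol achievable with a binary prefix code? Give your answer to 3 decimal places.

Probabilities are the counts divided by 142.
Repeatedly combine the two least-probable nodes; the expected code length is the sum of the merged weights.
merge 7/71 + 17/142 → 31/142
merge 31/142 + 31/142 → 31/71
merge 33/142 + 47/142 → 40/71
merge 31/71 + 40/71 → 1
L = 31/142 + 31/71 + 40/71 + 1 = 315/142 ≈ 2.218 bits/symbol.

2.218 bits/symbol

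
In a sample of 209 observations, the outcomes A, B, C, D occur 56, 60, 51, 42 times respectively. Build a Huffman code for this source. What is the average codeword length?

2 bits/symbol

Probabilities are the counts divided by 209.
Repeatedly combine the two least-probable nodes; the expected code length is the sum of the merged weights.
merge 42/209 + 51/209 → 93/209
merge 56/209 + 60/209 → 116/209
merge 93/209 + 116/209 → 1
L = 93/209 + 116/209 + 1 = 2 bits/symbol.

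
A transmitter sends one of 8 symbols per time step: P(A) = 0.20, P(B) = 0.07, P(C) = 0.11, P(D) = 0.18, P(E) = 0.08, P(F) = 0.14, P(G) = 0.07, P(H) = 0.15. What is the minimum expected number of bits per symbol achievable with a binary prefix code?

Repeatedly combine the two least-probable nodes; the expected code length is the sum of the merged weights.
merge 7/100 + 7/100 → 7/50
merge 2/25 + 11/100 → 19/100
merge 7/50 + 7/50 → 7/25
merge 3/20 + 9/50 → 33/100
merge 19/100 + 1/5 → 39/100
merge 7/25 + 33/100 → 61/100
merge 39/100 + 61/100 → 1
L = 7/50 + 19/100 + 7/25 + 33/100 + 39/100 + 61/100 + 1 = 147/50 = 2.94 bits/symbol.

2.94 bits/symbol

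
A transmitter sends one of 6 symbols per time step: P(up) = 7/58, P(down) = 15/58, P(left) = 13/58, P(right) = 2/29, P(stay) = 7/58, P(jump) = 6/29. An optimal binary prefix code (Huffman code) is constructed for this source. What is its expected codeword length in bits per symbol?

2.5 bits/symbol

Repeatedly combine the two least-probable nodes; the expected code length is the sum of the merged weights.
merge 2/29 + 7/58 → 11/58
merge 7/58 + 11/58 → 9/29
merge 6/29 + 13/58 → 25/58
merge 15/58 + 9/29 → 33/58
merge 25/58 + 33/58 → 1
L = 11/58 + 9/29 + 25/58 + 33/58 + 1 = 5/2 = 2.5 bits/symbol.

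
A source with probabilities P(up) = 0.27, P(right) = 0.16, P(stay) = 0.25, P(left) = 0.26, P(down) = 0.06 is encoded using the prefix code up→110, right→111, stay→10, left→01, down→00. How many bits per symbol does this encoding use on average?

2.43 bits/symbol

L̄ = Σ pᵢ·ℓᵢ = 0.27·3 + 0.16·3 + 0.25·2 + 0.26·2 + 0.06·2 = 2.43 bits/symbol.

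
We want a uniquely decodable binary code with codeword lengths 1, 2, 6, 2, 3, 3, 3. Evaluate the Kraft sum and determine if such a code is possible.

With common denominator 2^6 = 64: Σ 2^(−ℓᵢ) = 32/64 + 16/64 + 1/64 + 16/64 + 8/64 + 8/64 + 8/64 = 89/64 = 1.390625.
Kraft's inequality requires Σ ≤ 1; here Σ = 1.390625 > 1, so no such prefix code exists.

1.390625; no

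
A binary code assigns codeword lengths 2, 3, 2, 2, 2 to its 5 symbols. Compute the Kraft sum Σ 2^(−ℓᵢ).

1.125

With common denominator 2^3 = 8: Σ 2^(−ℓᵢ) = 2/8 + 1/8 + 2/8 + 2/8 + 2/8 = 9/8 = 1.125.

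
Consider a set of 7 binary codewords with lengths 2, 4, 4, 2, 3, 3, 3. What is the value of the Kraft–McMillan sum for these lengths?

With common denominator 2^4 = 16: Σ 2^(−ℓᵢ) = 4/16 + 1/16 + 1/16 + 4/16 + 2/16 + 2/16 + 2/16 = 16/16 = 1.

1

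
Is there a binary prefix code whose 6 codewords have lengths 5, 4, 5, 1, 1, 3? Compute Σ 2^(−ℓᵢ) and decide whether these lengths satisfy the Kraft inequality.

With common denominator 2^5 = 32: Σ 2^(−ℓᵢ) = 1/32 + 2/32 + 1/32 + 16/32 + 16/32 + 4/32 = 40/32 = 1.25.
Kraft's inequality requires Σ ≤ 1; here Σ = 1.25 > 1, so no such prefix code exists.

1.25; no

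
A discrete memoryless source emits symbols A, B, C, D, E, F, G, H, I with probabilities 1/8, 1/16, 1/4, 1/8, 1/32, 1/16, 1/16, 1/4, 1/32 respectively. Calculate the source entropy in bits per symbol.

Each probability is a power of 1/2, so log₂(1/p) is an integer.
H = Σ p·log₂(1/p) = 1/8·3 + 1/16·4 + 1/4·2 + 1/8·3 + 1/32·5 + 1/16·4 + 1/16·4 + 1/4·2 + 1/32·5 = 2.8125 bits.

2.8125 bits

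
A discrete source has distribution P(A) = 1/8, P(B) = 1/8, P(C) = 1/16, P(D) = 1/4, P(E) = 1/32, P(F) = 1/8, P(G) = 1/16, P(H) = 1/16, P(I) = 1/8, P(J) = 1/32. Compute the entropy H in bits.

3.0625 bits

Each probability is a power of 1/2, so log₂(1/p) is an integer.
H = Σ p·log₂(1/p) = 1/8·3 + 1/8·3 + 1/16·4 + 1/4·2 + 1/32·5 + 1/8·3 + 1/16·4 + 1/16·4 + 1/8·3 + 1/32·5 = 3.0625 bits.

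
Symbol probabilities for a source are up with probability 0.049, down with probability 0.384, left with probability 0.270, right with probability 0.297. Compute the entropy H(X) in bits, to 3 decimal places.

1.774 bits

H = −Σ pᵢ log₂ pᵢ.
−0.049·log₂(0.049) = 0.2132
−0.384·log₂(0.384) = 0.5302
−0.270·log₂(0.270) = 0.5100
−0.297·log₂(0.297) = 0.5202
Sum ≈ 1.7736 → 1.774 bits.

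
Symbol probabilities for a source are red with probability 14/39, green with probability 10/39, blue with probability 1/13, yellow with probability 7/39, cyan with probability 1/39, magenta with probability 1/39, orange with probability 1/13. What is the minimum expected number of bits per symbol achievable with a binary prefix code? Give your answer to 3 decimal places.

Repeatedly combine the two least-probable nodes; the expected code length is the sum of the merged weights.
merge 1/39 + 1/39 → 2/39
merge 2/39 + 1/13 → 5/39
merge 1/13 + 5/39 → 8/39
merge 7/39 + 8/39 → 5/13
merge 10/39 + 14/39 → 8/13
merge 5/13 + 8/13 → 1
L = 2/39 + 5/39 + 8/39 + 5/13 + 8/13 + 1 = 31/13 ≈ 2.385 bits/symbol.

2.385 bits/symbol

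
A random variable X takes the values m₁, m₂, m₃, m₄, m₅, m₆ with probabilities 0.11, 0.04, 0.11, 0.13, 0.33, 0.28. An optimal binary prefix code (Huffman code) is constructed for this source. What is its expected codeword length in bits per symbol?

Repeatedly combine the two least-probable nodes; the expected code length is the sum of the merged weights.
merge 1/25 + 11/100 → 3/20
merge 11/100 + 13/100 → 6/25
merge 3/20 + 6/25 → 39/100
merge 7/25 + 33/100 → 61/100
merge 39/100 + 61/100 → 1
L = 3/20 + 6/25 + 39/100 + 61/100 + 1 = 239/100 = 2.39 bits/symbol.

2.39 bits/symbol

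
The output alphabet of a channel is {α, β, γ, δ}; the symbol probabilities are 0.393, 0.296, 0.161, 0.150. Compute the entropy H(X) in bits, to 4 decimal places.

H = −Σ pᵢ log₂ pᵢ.
−0.393·log₂(0.393) = 0.5295
−0.296·log₂(0.296) = 0.5199
−0.161·log₂(0.161) = 0.4242
−0.150·log₂(0.150) = 0.4105
Sum ≈ 1.8842 → 1.8842 bits.

1.8842 bits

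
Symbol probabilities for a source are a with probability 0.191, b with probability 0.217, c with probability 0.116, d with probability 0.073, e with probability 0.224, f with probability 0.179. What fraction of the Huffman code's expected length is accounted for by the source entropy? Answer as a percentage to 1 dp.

97.7%

Entropy H = −Σ p log₂ p ≈ 2.4984 bits.
Huffman merges: 73/1000+29/250→189/1000; 179/1000+189/1000→46/125; 191/1000+217/1000→51/125; 28/125+46/125→74/125; 51/125+74/125→1. L = 2557/1000 ≈ 2.5570.
Efficiency = H/L = 2.4984/2.5570 = 97.7%.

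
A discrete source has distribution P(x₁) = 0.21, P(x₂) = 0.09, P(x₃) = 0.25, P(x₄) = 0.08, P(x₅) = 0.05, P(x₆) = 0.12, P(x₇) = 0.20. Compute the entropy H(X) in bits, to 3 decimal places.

2.625 bits

H = −Σ pᵢ log₂ pᵢ.
−0.21·log₂(0.21) = 0.4728
−0.09·log₂(0.09) = 0.3127
−0.25·log₂(0.25) = 0.5000
−0.08·log₂(0.08) = 0.2915
−0.05·log₂(0.05) = 0.2161
−0.12·log₂(0.12) = 0.3671
−0.20·log₂(0.20) = 0.4644
Sum ≈ 2.6245 → 2.625 bits.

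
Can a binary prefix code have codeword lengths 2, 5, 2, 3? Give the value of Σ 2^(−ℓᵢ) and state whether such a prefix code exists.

With common denominator 2^5 = 32: Σ 2^(−ℓᵢ) = 8/32 + 1/32 + 8/32 + 4/32 = 21/32 = 0.65625.
Kraft's inequality requires Σ ≤ 1; here Σ = 0.65625 ≤ 1, so such a prefix code exists.

0.65625; yes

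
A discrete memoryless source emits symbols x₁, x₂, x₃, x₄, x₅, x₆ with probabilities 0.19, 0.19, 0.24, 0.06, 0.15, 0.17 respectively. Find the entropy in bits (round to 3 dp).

H = −Σ pᵢ log₂ pᵢ.
−0.19·log₂(0.19) = 0.4552
−0.19·log₂(0.19) = 0.4552
−0.24·log₂(0.24) = 0.4941
−0.06·log₂(0.06) = 0.2435
−0.15·log₂(0.15) = 0.4105
−0.17·log₂(0.17) = 0.4346
Sum ≈ 2.4933 → 2.493 bits.

2.493 bits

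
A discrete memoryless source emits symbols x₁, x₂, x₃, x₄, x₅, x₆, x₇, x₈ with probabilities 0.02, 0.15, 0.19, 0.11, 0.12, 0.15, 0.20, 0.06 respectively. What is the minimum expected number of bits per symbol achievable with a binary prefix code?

Repeatedly combine the two least-probable nodes; the expected code length is the sum of the merged weights.
merge 1/50 + 3/50 → 2/25
merge 2/25 + 11/100 → 19/100
merge 3/25 + 3/20 → 27/100
merge 3/20 + 19/100 → 17/50
merge 19/100 + 1/5 → 39/100
merge 27/100 + 17/50 → 61/100
merge 39/100 + 61/100 → 1
L = 2/25 + 19/100 + 27/100 + 17/50 + 39/100 + 61/100 + 1 = 72/25 = 2.88 bits/symbol.

2.88 bits/symbol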